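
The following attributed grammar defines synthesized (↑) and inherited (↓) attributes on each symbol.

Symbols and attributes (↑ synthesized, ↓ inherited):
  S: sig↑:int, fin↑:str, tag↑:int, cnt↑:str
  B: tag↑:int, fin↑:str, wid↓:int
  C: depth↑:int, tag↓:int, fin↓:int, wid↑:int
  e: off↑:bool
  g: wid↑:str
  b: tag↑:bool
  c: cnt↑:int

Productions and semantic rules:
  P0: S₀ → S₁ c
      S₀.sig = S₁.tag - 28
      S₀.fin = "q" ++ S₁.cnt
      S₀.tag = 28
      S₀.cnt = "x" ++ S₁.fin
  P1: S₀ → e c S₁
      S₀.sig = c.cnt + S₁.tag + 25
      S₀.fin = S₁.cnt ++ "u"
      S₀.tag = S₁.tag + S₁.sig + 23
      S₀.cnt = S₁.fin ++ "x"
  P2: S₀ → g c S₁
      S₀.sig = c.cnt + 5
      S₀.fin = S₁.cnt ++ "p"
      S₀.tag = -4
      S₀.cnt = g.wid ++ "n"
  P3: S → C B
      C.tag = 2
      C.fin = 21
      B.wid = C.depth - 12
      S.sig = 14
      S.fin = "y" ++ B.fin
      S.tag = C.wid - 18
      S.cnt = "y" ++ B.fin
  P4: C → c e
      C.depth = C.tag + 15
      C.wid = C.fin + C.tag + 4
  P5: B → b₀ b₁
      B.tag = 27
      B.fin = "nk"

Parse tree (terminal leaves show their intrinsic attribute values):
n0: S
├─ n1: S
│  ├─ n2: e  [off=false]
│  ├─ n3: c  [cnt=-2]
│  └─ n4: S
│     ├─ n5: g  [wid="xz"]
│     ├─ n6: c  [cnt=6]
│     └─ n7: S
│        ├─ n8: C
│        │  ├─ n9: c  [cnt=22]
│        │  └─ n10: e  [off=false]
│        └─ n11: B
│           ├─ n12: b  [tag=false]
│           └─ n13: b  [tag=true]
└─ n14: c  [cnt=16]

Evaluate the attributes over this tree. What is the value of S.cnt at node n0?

"xxznu"

1. n2.off = false  [terminal]
2. n3.cnt = -2  [terminal]
3. n5.wid = "xz"  [terminal]
4. n6.cnt = 6  [terminal]
5. n8.tag = 2  [2]
6. n8.fin = 21  [21]
7. n9.cnt = 22  [terminal]
8. n10.off = false  [terminal]
9. n8.depth = 17  [C.tag + 15]
10. n8.wid = 27  [C.fin + C.tag + 4]
11. n11.wid = 5  [C.depth - 12]
12. n12.tag = false  [terminal]
13. n13.tag = true  [terminal]
14. n11.tag = 27  [27]
15. n11.fin = "nk"  ["nk"]
16. n7.sig = 14  [14]
17. n7.fin = "ynk"  ["y" ++ B.fin]
18. n7.tag = 9  [C.wid - 18]
19. n7.cnt = "ynk"  ["y" ++ B.fin]
20. n4.sig = 11  [c.cnt + 5]
21. n4.fin = "ynkp"  [S₁.cnt ++ "p"]
22. n4.tag = -4  [-4]
23. n4.cnt = "xzn"  [g.wid ++ "n"]
24. n1.sig = 19  [c.cnt + S₁.tag + 25]
25. n1.fin = "xznu"  [S₁.cnt ++ "u"]
26. n1.tag = 30  [S₁.tag + S₁.sig + 23]
27. n1.cnt = "ynkpx"  [S₁.fin ++ "x"]
28. n14.cnt = 16  [terminal]
29. n0.sig = 2  [S₁.tag - 28]
30. n0.fin = "qynkpx"  ["q" ++ S₁.cnt]
31. n0.tag = 28  [28]
32. n0.cnt = "xxznu"  ["x" ++ S₁.fin]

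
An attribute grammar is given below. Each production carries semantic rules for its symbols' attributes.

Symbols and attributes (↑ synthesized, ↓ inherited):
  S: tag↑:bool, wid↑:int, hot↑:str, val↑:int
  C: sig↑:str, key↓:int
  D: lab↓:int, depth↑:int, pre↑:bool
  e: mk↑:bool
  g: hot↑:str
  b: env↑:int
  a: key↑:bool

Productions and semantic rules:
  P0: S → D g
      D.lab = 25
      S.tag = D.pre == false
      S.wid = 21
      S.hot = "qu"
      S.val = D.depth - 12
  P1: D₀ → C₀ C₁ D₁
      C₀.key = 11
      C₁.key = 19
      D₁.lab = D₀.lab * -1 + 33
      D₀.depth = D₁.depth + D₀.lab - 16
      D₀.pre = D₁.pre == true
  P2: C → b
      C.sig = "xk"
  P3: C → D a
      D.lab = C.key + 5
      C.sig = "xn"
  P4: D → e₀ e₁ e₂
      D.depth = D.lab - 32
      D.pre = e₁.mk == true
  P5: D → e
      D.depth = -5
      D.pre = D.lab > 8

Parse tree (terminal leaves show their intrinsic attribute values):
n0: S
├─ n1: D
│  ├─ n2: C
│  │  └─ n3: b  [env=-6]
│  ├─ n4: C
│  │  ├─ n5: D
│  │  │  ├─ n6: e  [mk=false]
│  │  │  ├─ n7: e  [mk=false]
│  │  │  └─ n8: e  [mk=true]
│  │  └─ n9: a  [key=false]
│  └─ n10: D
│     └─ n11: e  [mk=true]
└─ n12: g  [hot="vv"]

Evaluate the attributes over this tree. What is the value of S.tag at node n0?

true

1. n1.lab = 25  [25]
2. n2.key = 11  [11]
3. n3.env = -6  [terminal]
4. n2.sig = "xk"  ["xk"]
5. n4.key = 19  [19]
6. n5.lab = 24  [C.key + 5]
7. n6.mk = false  [terminal]
8. n7.mk = false  [terminal]
9. n8.mk = true  [terminal]
10. n5.depth = -8  [D.lab - 32]
11. n5.pre = false  [e₁.mk == true]
12. n9.key = false  [terminal]
13. n4.sig = "xn"  ["xn"]
14. n10.lab = 8  [D₀.lab * -1 + 33]
15. n11.mk = true  [terminal]
16. n10.depth = -5  [-5]
17. n10.pre = false  [D.lab > 8]
18. n1.depth = 4  [D₁.depth + D₀.lab - 16]
19. n1.pre = false  [D₁.pre == true]
20. n12.hot = "vv"  [terminal]
21. n0.tag = true  [D.pre == false]
22. n0.wid = 21  [21]
23. n0.hot = "qu"  ["qu"]
24. n0.val = -8  [D.depth - 12]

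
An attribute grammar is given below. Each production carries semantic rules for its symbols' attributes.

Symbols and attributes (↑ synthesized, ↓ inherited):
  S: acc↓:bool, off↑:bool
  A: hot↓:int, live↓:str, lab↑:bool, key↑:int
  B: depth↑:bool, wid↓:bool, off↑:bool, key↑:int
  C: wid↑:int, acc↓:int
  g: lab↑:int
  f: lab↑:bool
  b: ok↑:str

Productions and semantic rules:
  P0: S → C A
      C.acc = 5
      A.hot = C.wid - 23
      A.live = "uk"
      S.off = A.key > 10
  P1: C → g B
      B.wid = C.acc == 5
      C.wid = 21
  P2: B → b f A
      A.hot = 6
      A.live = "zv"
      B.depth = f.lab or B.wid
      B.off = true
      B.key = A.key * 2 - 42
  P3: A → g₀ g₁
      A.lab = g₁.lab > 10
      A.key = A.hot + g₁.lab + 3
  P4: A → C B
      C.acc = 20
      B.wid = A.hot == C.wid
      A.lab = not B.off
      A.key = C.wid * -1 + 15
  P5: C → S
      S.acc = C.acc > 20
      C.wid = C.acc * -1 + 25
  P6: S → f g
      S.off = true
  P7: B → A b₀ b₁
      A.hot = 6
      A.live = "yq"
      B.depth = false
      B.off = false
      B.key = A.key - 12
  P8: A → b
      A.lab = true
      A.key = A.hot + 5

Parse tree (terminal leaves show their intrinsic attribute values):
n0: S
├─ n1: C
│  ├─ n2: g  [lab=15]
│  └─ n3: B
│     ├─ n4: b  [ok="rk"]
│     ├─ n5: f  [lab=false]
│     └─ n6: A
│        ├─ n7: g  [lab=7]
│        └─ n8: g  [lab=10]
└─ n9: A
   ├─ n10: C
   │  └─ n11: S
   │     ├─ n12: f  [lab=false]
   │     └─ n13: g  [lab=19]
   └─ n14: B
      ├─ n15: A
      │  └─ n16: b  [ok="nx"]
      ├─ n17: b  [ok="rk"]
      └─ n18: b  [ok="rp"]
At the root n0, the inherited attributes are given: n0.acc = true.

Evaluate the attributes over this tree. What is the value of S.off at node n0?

false

1. n0.acc = true  [given at root]
2. n1.acc = 5  [5]
3. n2.lab = 15  [terminal]
4. n3.wid = true  [C.acc == 5]
5. n4.ok = "rk"  [terminal]
6. n5.lab = false  [terminal]
7. n6.hot = 6  [6]
8. n6.live = "zv"  ["zv"]
9. n7.lab = 7  [terminal]
10. n8.lab = 10  [terminal]
11. n6.lab = false  [g₁.lab > 10]
12. n6.key = 19  [A.hot + g₁.lab + 3]
13. n3.depth = true  [f.lab or B.wid]
14. n3.off = true  [true]
15. n3.key = -4  [A.key * 2 - 42]
16. n1.wid = 21  [21]
17. n9.hot = -2  [C.wid - 23]
18. n9.live = "uk"  ["uk"]
19. n10.acc = 20  [20]
20. n11.acc = false  [C.acc > 20]
21. n12.lab = false  [terminal]
22. n13.lab = 19  [terminal]
23. n11.off = true  [true]
24. n10.wid = 5  [C.acc * -1 + 25]
25. n14.wid = false  [A.hot == C.wid]
26. n15.hot = 6  [6]
27. n15.live = "yq"  ["yq"]
28. n16.ok = "nx"  [terminal]
29. n15.lab = true  [true]
30. n15.key = 11  [A.hot + 5]
31. n17.ok = "rk"  [terminal]
32. n18.ok = "rp"  [terminal]
33. n14.depth = false  [false]
34. n14.off = false  [false]
35. n14.key = -1  [A.key - 12]
36. n9.lab = true  [not B.off]
37. n9.key = 10  [C.wid * -1 + 15]
38. n0.off = false  [A.key > 10]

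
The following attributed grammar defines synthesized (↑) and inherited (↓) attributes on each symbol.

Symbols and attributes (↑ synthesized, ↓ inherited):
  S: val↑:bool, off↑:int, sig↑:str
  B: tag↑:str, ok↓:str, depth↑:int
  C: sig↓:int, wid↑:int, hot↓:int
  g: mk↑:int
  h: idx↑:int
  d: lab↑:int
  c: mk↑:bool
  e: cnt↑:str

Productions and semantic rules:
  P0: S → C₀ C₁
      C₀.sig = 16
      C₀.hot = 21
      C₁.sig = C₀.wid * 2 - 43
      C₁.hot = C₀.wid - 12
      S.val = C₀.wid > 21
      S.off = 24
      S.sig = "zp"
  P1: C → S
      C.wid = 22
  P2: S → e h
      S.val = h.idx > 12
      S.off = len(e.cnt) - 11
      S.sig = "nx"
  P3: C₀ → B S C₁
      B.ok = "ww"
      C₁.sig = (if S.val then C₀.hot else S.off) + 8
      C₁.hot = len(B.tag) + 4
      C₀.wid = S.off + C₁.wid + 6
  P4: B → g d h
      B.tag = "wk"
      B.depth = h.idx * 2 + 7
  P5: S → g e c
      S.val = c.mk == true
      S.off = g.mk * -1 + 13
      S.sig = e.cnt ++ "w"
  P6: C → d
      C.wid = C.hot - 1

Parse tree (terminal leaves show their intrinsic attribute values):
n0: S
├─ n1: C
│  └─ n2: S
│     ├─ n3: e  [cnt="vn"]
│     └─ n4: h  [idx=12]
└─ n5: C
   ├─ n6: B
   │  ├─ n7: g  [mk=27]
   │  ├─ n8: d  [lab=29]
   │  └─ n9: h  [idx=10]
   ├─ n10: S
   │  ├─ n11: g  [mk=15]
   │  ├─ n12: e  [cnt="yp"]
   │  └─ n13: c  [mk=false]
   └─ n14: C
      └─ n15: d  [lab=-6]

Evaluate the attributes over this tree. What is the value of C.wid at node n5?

1. n1.sig = 16  [16]
2. n1.hot = 21  [21]
3. n3.cnt = "vn"  [terminal]
4. n4.idx = 12  [terminal]
5. n2.val = false  [h.idx > 12]
6. n2.off = -9  [len(e.cnt) - 11]
7. n2.sig = "nx"  ["nx"]
8. n1.wid = 22  [22]
9. n5.sig = 1  [C₀.wid * 2 - 43]
10. n5.hot = 10  [C₀.wid - 12]
11. n6.ok = "ww"  ["ww"]
12. n7.mk = 27  [terminal]
13. n8.lab = 29  [terminal]
14. n9.idx = 10  [terminal]
15. n6.tag = "wk"  ["wk"]
16. n6.depth = 27  [h.idx * 2 + 7]
17. n11.mk = 15  [terminal]
18. n12.cnt = "yp"  [terminal]
19. n13.mk = false  [terminal]
20. n10.val = false  [c.mk == true]
21. n10.off = -2  [g.mk * -1 + 13]
22. n10.sig = "ypw"  [e.cnt ++ "w"]
23. n14.sig = 6  [(if S.val then C₀.hot else S.off) + 8]
24. n14.hot = 6  [len(B.tag) + 4]
25. n15.lab = -6  [terminal]
26. n14.wid = 5  [C.hot - 1]
27. n5.wid = 9  [S.off + C₁.wid + 6]
28. n0.val = true  [C₀.wid > 21]
29. n0.off = 24  [24]
30. n0.sig = "zp"  ["zp"]

9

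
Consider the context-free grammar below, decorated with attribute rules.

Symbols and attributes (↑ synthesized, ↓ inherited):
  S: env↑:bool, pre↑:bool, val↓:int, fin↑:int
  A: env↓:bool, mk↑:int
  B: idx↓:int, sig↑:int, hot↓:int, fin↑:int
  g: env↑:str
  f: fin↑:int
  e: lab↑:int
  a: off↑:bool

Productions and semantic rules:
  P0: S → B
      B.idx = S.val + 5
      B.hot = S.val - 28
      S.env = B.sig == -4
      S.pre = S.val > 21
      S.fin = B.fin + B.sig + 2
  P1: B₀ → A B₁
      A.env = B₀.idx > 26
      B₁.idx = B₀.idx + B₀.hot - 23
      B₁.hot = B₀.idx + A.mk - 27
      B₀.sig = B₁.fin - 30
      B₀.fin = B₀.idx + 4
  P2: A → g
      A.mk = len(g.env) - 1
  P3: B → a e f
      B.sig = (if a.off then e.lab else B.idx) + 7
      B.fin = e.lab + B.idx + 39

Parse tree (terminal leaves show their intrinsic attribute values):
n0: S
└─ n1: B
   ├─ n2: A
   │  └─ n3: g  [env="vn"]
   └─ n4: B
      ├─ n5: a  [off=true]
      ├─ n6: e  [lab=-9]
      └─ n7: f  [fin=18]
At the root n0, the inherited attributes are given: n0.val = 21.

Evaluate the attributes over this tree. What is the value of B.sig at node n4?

-2

1. n0.val = 21  [given at root]
2. n1.idx = 26  [S.val + 5]
3. n1.hot = -7  [S.val - 28]
4. n2.env = false  [B₀.idx > 26]
5. n3.env = "vn"  [terminal]
6. n2.mk = 1  [len(g.env) - 1]
7. n4.idx = -4  [B₀.idx + B₀.hot - 23]
8. n4.hot = 0  [B₀.idx + A.mk - 27]
9. n5.off = true  [terminal]
10. n6.lab = -9  [terminal]
11. n7.fin = 18  [terminal]
12. n4.sig = -2  [(if a.off then e.lab else B.idx) + 7]
13. n4.fin = 26  [e.lab + B.idx + 39]
14. n1.sig = -4  [B₁.fin - 30]
15. n1.fin = 30  [B₀.idx + 4]
16. n0.env = true  [B.sig == -4]
17. n0.pre = false  [S.val > 21]
18. n0.fin = 28  [B.fin + B.sig + 2]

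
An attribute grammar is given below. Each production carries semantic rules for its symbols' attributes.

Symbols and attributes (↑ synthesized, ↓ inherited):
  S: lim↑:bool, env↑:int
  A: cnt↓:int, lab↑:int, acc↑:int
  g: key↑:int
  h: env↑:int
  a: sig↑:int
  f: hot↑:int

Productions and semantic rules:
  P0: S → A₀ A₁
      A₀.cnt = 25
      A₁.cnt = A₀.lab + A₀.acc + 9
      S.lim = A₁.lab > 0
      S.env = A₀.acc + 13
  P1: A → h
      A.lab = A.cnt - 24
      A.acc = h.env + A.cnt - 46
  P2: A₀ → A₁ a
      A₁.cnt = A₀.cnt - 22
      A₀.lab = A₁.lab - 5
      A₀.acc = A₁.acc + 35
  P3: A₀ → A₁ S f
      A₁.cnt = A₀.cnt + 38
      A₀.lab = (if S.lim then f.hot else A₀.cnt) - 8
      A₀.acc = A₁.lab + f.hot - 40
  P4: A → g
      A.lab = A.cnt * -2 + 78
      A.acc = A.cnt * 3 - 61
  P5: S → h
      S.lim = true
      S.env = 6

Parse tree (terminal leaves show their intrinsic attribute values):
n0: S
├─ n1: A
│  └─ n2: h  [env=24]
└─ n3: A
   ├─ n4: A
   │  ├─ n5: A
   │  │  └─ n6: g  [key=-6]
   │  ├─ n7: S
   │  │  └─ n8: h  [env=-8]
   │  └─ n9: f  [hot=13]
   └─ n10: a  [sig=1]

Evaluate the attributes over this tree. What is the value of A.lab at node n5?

1. n1.cnt = 25  [25]
2. n2.env = 24  [terminal]
3. n1.lab = 1  [A.cnt - 24]
4. n1.acc = 3  [h.env + A.cnt - 46]
5. n3.cnt = 13  [A₀.lab + A₀.acc + 9]
6. n4.cnt = -9  [A₀.cnt - 22]
7. n5.cnt = 29  [A₀.cnt + 38]
8. n6.key = -6  [terminal]
9. n5.lab = 20  [A.cnt * -2 + 78]
10. n5.acc = 26  [A.cnt * 3 - 61]
11. n8.env = -8  [terminal]
12. n7.lim = true  [true]
13. n7.env = 6  [6]
14. n9.hot = 13  [terminal]
15. n4.lab = 5  [(if S.lim then f.hot else A₀.cnt) - 8]
16. n4.acc = -7  [A₁.lab + f.hot - 40]
17. n10.sig = 1  [terminal]
18. n3.lab = 0  [A₁.lab - 5]
19. n3.acc = 28  [A₁.acc + 35]
20. n0.lim = false  [A₁.lab > 0]
21. n0.env = 16  [A₀.acc + 13]

20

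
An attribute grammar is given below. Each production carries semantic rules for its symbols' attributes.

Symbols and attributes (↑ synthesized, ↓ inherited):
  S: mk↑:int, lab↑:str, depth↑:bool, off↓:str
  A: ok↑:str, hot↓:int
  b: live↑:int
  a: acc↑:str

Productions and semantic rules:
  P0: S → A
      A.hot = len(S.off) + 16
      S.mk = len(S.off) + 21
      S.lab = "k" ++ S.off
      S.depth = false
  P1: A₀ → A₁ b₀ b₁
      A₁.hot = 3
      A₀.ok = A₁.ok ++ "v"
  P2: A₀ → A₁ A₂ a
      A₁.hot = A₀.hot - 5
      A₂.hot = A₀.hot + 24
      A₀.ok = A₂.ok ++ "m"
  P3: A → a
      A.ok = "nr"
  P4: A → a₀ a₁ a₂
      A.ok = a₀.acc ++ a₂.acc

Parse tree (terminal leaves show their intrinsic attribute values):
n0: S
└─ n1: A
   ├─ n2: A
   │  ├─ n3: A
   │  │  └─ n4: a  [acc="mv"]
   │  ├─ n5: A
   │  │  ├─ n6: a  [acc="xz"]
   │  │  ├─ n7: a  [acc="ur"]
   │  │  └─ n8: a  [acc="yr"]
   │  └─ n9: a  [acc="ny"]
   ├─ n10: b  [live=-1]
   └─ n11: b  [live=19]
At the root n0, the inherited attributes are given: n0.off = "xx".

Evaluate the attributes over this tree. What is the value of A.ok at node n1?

"xzyrmv"

1. n0.off = "xx"  [given at root]
2. n1.hot = 18  [len(S.off) + 16]
3. n2.hot = 3  [3]
4. n3.hot = -2  [A₀.hot - 5]
5. n4.acc = "mv"  [terminal]
6. n3.ok = "nr"  ["nr"]
7. n5.hot = 27  [A₀.hot + 24]
8. n6.acc = "xz"  [terminal]
9. n7.acc = "ur"  [terminal]
10. n8.acc = "yr"  [terminal]
11. n5.ok = "xzyr"  [a₀.acc ++ a₂.acc]
12. n9.acc = "ny"  [terminal]
13. n2.ok = "xzyrm"  [A₂.ok ++ "m"]
14. n10.live = -1  [terminal]
15. n11.live = 19  [terminal]
16. n1.ok = "xzyrmv"  [A₁.ok ++ "v"]
17. n0.mk = 23  [len(S.off) + 21]
18. n0.lab = "kxx"  ["k" ++ S.off]
19. n0.depth = false  [false]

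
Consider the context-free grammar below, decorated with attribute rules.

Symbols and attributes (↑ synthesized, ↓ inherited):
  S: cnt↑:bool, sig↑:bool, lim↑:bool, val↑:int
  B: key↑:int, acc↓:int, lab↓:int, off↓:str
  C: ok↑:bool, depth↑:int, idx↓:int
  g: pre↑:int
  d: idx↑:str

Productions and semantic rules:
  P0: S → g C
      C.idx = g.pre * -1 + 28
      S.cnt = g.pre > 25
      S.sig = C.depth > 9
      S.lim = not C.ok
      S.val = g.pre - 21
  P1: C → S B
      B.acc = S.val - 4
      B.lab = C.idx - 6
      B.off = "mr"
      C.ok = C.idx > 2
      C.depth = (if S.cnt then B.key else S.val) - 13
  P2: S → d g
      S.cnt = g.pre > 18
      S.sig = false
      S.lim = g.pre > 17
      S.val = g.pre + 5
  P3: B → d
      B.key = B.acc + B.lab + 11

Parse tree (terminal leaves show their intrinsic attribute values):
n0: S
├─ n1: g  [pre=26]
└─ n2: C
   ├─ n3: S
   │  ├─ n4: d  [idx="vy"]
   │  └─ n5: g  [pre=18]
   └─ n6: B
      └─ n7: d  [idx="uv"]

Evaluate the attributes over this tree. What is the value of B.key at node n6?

1. n1.pre = 26  [terminal]
2. n2.idx = 2  [g.pre * -1 + 28]
3. n4.idx = "vy"  [terminal]
4. n5.pre = 18  [terminal]
5. n3.cnt = false  [g.pre > 18]
6. n3.sig = false  [false]
7. n3.lim = true  [g.pre > 17]
8. n3.val = 23  [g.pre + 5]
9. n6.acc = 19  [S.val - 4]
10. n6.lab = -4  [C.idx - 6]
11. n6.off = "mr"  ["mr"]
12. n7.idx = "uv"  [terminal]
13. n6.key = 26  [B.acc + B.lab + 11]
14. n2.ok = false  [C.idx > 2]
15. n2.depth = 10  [(if S.cnt then B.key else S.val) - 13]
16. n0.cnt = true  [g.pre > 25]
17. n0.sig = true  [C.depth > 9]
18. n0.lim = true  [not C.ok]
19. n0.val = 5  [g.pre - 21]

26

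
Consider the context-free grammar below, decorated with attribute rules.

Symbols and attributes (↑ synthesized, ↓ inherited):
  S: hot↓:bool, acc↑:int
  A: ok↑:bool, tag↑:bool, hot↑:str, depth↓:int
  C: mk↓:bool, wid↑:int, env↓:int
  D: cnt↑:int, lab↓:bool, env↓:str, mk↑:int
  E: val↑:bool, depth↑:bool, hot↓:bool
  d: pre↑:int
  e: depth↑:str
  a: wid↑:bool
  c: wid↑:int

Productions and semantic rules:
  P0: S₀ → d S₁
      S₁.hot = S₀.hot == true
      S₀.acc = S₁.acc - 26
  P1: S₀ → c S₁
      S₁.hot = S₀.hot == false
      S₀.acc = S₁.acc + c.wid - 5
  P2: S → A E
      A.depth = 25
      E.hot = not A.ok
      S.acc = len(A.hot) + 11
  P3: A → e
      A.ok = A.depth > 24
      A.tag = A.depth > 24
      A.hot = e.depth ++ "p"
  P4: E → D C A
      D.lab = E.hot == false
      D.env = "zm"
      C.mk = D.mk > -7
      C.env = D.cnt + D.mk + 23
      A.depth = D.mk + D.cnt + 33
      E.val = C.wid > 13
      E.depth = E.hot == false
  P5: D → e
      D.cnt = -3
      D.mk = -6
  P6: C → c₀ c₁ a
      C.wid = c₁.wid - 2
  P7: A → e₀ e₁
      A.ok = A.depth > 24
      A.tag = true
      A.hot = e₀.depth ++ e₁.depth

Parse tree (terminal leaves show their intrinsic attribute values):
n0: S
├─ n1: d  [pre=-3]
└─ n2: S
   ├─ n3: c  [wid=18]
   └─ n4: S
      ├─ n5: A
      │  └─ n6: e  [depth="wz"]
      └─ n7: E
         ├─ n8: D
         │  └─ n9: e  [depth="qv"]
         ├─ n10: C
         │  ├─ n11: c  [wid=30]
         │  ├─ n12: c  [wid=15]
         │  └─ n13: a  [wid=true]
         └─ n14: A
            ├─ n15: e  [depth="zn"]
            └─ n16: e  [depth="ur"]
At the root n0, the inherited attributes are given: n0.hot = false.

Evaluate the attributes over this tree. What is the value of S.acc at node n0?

1

1. n0.hot = false  [given at root]
2. n1.pre = -3  [terminal]
3. n2.hot = false  [S₀.hot == true]
4. n3.wid = 18  [terminal]
5. n4.hot = true  [S₀.hot == false]
6. n5.depth = 25  [25]
7. n6.depth = "wz"  [terminal]
8. n5.ok = true  [A.depth > 24]
9. n5.tag = true  [A.depth > 24]
10. n5.hot = "wzp"  [e.depth ++ "p"]
11. n7.hot = false  [not A.ok]
12. n8.lab = true  [E.hot == false]
13. n8.env = "zm"  ["zm"]
14. n9.depth = "qv"  [terminal]
15. n8.cnt = -3  [-3]
16. n8.mk = -6  [-6]
17. n10.mk = true  [D.mk > -7]
18. n10.env = 14  [D.cnt + D.mk + 23]
19. n11.wid = 30  [terminal]
20. n12.wid = 15  [terminal]
21. n13.wid = true  [terminal]
22. n10.wid = 13  [c₁.wid - 2]
23. n14.depth = 24  [D.mk + D.cnt + 33]
24. n15.depth = "zn"  [terminal]
25. n16.depth = "ur"  [terminal]
26. n14.ok = false  [A.depth > 24]
27. n14.tag = true  [true]
28. n14.hot = "znur"  [e₀.depth ++ e₁.depth]
29. n7.val = false  [C.wid > 13]
30. n7.depth = true  [E.hot == false]
31. n4.acc = 14  [len(A.hot) + 11]
32. n2.acc = 27  [S₁.acc + c.wid - 5]
33. n0.acc = 1  [S₁.acc - 26]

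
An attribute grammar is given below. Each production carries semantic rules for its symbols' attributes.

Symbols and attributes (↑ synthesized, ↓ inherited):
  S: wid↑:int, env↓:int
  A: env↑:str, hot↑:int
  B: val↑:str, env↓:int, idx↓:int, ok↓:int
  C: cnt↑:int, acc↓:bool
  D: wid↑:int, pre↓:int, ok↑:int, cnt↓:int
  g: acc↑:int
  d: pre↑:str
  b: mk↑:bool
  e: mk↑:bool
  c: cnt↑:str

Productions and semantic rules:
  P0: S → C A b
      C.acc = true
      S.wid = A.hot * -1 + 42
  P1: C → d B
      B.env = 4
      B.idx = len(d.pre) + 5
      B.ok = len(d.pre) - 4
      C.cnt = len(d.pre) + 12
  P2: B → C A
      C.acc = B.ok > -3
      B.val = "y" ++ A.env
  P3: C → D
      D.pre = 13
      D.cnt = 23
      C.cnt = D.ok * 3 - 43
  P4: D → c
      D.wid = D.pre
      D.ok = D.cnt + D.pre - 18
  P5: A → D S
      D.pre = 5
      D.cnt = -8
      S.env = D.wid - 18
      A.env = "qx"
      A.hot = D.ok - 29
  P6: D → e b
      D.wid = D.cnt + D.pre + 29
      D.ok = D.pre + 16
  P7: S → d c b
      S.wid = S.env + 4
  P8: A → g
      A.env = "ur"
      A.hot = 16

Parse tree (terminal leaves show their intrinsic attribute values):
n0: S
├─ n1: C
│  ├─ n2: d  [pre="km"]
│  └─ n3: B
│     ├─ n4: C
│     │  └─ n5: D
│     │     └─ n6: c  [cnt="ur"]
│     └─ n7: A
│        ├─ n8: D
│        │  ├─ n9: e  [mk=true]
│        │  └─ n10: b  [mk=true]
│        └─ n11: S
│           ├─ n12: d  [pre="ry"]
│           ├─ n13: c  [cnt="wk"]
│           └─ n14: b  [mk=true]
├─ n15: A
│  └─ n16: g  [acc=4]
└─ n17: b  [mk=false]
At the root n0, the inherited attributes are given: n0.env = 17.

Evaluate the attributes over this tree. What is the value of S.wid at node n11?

12

1. n0.env = 17  [given at root]
2. n1.acc = true  [true]
3. n2.pre = "km"  [terminal]
4. n3.env = 4  [4]
5. n3.idx = 7  [len(d.pre) + 5]
6. n3.ok = -2  [len(d.pre) - 4]
7. n4.acc = true  [B.ok > -3]
8. n5.pre = 13  [13]
9. n5.cnt = 23  [23]
10. n6.cnt = "ur"  [terminal]
11. n5.wid = 13  [D.pre]
12. n5.ok = 18  [D.cnt + D.pre - 18]
13. n4.cnt = 11  [D.ok * 3 - 43]
14. n8.pre = 5  [5]
15. n8.cnt = -8  [-8]
16. n9.mk = true  [terminal]
17. n10.mk = true  [terminal]
18. n8.wid = 26  [D.cnt + D.pre + 29]
19. n8.ok = 21  [D.pre + 16]
20. n11.env = 8  [D.wid - 18]
21. n12.pre = "ry"  [terminal]
22. n13.cnt = "wk"  [terminal]
23. n14.mk = true  [terminal]
24. n11.wid = 12  [S.env + 4]
25. n7.env = "qx"  ["qx"]
26. n7.hot = -8  [D.ok - 29]
27. n3.val = "yqx"  ["y" ++ A.env]
28. n1.cnt = 14  [len(d.pre) + 12]
29. n16.acc = 4  [terminal]
30. n15.env = "ur"  ["ur"]
31. n15.hot = 16  [16]
32. n17.mk = false  [terminal]
33. n0.wid = 26  [A.hot * -1 + 42]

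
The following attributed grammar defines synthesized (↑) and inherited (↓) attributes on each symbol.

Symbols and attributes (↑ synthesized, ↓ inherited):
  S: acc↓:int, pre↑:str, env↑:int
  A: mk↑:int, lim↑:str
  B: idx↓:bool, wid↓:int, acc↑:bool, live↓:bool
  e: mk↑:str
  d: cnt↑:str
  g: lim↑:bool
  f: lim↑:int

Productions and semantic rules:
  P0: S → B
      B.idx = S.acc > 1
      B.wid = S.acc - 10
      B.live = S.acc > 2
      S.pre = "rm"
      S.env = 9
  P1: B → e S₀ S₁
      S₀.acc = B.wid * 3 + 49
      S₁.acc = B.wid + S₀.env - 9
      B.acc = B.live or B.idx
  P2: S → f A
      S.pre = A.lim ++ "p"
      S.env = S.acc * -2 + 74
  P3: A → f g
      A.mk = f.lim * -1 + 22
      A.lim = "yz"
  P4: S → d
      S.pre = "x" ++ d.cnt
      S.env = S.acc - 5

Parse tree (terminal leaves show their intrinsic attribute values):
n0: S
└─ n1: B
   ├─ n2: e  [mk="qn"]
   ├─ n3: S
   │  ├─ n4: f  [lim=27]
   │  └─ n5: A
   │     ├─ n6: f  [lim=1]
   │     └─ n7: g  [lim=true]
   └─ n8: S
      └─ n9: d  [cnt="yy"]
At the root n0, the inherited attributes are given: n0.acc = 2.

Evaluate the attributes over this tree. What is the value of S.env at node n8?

2

1. n0.acc = 2  [given at root]
2. n1.idx = true  [S.acc > 1]
3. n1.wid = -8  [S.acc - 10]
4. n1.live = false  [S.acc > 2]
5. n2.mk = "qn"  [terminal]
6. n3.acc = 25  [B.wid * 3 + 49]
7. n4.lim = 27  [terminal]
8. n6.lim = 1  [terminal]
9. n7.lim = true  [terminal]
10. n5.mk = 21  [f.lim * -1 + 22]
11. n5.lim = "yz"  ["yz"]
12. n3.pre = "yzp"  [A.lim ++ "p"]
13. n3.env = 24  [S.acc * -2 + 74]
14. n8.acc = 7  [B.wid + S₀.env - 9]
15. n9.cnt = "yy"  [terminal]
16. n8.pre = "xyy"  ["x" ++ d.cnt]
17. n8.env = 2  [S.acc - 5]
18. n1.acc = true  [B.live or B.idx]
19. n0.pre = "rm"  ["rm"]
20. n0.env = 9  [9]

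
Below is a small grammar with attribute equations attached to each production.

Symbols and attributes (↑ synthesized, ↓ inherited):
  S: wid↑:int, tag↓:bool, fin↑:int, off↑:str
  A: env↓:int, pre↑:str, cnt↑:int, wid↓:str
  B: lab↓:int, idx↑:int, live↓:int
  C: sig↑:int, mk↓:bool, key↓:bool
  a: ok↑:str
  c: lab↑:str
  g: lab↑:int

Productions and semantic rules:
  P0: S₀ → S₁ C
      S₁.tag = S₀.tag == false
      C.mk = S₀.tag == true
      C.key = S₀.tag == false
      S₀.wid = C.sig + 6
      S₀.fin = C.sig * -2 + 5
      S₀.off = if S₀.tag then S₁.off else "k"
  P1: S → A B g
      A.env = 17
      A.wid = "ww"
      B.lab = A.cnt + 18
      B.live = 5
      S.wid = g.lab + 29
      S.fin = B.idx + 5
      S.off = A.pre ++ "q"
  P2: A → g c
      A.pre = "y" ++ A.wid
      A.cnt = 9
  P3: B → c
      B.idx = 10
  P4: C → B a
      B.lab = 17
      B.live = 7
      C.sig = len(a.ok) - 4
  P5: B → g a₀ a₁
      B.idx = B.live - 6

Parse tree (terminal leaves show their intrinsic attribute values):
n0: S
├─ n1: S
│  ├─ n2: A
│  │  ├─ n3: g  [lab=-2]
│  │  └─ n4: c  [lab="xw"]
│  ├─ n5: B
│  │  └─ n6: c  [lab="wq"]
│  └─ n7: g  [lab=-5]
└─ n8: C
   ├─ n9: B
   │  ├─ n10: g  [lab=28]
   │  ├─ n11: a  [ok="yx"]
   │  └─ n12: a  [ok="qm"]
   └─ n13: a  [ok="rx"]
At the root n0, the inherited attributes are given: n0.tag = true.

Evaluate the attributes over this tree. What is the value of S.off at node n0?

1. n0.tag = true  [given at root]
2. n1.tag = false  [S₀.tag == false]
3. n2.env = 17  [17]
4. n2.wid = "ww"  ["ww"]
5. n3.lab = -2  [terminal]
6. n4.lab = "xw"  [terminal]
7. n2.pre = "yww"  ["y" ++ A.wid]
8. n2.cnt = 9  [9]
9. n5.lab = 27  [A.cnt + 18]
10. n5.live = 5  [5]
11. n6.lab = "wq"  [terminal]
12. n5.idx = 10  [10]
13. n7.lab = -5  [terminal]
14. n1.wid = 24  [g.lab + 29]
15. n1.fin = 15  [B.idx + 5]
16. n1.off = "ywwq"  [A.pre ++ "q"]
17. n8.mk = true  [S₀.tag == true]
18. n8.key = false  [S₀.tag == false]
19. n9.lab = 17  [17]
20. n9.live = 7  [7]
21. n10.lab = 28  [terminal]
22. n11.ok = "yx"  [terminal]
23. n12.ok = "qm"  [terminal]
24. n9.idx = 1  [B.live - 6]
25. n13.ok = "rx"  [terminal]
26. n8.sig = -2  [len(a.ok) - 4]
27. n0.wid = 4  [C.sig + 6]
28. n0.fin = 9  [C.sig * -2 + 5]
29. n0.off = "ywwq"  [if S₀.tag then S₁.off else "k"]

"ywwq"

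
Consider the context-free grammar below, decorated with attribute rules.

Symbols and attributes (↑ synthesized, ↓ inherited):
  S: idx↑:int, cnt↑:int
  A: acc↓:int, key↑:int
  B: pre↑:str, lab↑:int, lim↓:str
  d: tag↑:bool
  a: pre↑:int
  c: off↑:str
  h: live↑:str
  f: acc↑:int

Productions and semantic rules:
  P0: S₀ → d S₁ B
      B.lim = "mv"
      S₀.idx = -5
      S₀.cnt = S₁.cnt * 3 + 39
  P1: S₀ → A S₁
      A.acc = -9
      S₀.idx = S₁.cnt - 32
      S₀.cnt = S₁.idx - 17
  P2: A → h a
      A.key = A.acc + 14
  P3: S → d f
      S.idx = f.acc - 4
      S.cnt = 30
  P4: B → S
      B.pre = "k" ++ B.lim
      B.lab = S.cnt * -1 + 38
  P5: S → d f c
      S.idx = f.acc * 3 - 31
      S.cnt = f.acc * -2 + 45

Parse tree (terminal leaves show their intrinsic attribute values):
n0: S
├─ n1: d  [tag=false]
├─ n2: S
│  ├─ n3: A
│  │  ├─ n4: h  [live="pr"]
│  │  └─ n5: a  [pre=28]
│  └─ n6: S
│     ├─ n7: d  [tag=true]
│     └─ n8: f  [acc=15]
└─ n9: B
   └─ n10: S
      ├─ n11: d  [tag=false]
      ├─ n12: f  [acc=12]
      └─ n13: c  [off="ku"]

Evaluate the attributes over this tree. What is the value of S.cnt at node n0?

1. n1.tag = false  [terminal]
2. n3.acc = -9  [-9]
3. n4.live = "pr"  [terminal]
4. n5.pre = 28  [terminal]
5. n3.key = 5  [A.acc + 14]
6. n7.tag = true  [terminal]
7. n8.acc = 15  [terminal]
8. n6.idx = 11  [f.acc - 4]
9. n6.cnt = 30  [30]
10. n2.idx = -2  [S₁.cnt - 32]
11. n2.cnt = -6  [S₁.idx - 17]
12. n9.lim = "mv"  ["mv"]
13. n11.tag = false  [terminal]
14. n12.acc = 12  [terminal]
15. n13.off = "ku"  [terminal]
16. n10.idx = 5  [f.acc * 3 - 31]
17. n10.cnt = 21  [f.acc * -2 + 45]
18. n9.pre = "kmv"  ["k" ++ B.lim]
19. n9.lab = 17  [S.cnt * -1 + 38]
20. n0.idx = -5  [-5]
21. n0.cnt = 21  [S₁.cnt * 3 + 39]

21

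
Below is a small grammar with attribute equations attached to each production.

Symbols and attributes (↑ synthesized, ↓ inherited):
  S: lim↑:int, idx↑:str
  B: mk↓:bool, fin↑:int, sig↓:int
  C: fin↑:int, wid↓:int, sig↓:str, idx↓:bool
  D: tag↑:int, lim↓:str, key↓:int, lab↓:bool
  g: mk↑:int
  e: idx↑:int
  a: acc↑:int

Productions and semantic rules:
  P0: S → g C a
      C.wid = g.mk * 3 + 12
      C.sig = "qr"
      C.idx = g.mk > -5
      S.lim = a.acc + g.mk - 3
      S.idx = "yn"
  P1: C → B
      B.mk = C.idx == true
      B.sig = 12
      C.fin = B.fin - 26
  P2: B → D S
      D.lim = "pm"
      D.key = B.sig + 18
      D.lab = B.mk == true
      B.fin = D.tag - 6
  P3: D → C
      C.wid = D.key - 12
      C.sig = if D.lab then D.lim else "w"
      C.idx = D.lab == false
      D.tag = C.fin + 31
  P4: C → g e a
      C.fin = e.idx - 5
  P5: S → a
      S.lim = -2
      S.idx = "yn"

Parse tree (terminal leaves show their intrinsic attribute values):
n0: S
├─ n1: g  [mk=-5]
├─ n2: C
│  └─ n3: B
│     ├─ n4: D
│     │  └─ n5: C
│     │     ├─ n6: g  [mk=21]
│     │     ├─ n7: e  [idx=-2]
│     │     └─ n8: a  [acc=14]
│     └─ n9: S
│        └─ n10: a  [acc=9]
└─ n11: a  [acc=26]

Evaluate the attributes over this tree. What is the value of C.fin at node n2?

-8

1. n1.mk = -5  [terminal]
2. n2.wid = -3  [g.mk * 3 + 12]
3. n2.sig = "qr"  ["qr"]
4. n2.idx = false  [g.mk > -5]
5. n3.mk = false  [C.idx == true]
6. n3.sig = 12  [12]
7. n4.lim = "pm"  ["pm"]
8. n4.key = 30  [B.sig + 18]
9. n4.lab = false  [B.mk == true]
10. n5.wid = 18  [D.key - 12]
11. n5.sig = "w"  [if D.lab then D.lim else "w"]
12. n5.idx = true  [D.lab == false]
13. n6.mk = 21  [terminal]
14. n7.idx = -2  [terminal]
15. n8.acc = 14  [terminal]
16. n5.fin = -7  [e.idx - 5]
17. n4.tag = 24  [C.fin + 31]
18. n10.acc = 9  [terminal]
19. n9.lim = -2  [-2]
20. n9.idx = "yn"  ["yn"]
21. n3.fin = 18  [D.tag - 6]
22. n2.fin = -8  [B.fin - 26]
23. n11.acc = 26  [terminal]
24. n0.lim = 18  [a.acc + g.mk - 3]
25. n0.idx = "yn"  ["yn"]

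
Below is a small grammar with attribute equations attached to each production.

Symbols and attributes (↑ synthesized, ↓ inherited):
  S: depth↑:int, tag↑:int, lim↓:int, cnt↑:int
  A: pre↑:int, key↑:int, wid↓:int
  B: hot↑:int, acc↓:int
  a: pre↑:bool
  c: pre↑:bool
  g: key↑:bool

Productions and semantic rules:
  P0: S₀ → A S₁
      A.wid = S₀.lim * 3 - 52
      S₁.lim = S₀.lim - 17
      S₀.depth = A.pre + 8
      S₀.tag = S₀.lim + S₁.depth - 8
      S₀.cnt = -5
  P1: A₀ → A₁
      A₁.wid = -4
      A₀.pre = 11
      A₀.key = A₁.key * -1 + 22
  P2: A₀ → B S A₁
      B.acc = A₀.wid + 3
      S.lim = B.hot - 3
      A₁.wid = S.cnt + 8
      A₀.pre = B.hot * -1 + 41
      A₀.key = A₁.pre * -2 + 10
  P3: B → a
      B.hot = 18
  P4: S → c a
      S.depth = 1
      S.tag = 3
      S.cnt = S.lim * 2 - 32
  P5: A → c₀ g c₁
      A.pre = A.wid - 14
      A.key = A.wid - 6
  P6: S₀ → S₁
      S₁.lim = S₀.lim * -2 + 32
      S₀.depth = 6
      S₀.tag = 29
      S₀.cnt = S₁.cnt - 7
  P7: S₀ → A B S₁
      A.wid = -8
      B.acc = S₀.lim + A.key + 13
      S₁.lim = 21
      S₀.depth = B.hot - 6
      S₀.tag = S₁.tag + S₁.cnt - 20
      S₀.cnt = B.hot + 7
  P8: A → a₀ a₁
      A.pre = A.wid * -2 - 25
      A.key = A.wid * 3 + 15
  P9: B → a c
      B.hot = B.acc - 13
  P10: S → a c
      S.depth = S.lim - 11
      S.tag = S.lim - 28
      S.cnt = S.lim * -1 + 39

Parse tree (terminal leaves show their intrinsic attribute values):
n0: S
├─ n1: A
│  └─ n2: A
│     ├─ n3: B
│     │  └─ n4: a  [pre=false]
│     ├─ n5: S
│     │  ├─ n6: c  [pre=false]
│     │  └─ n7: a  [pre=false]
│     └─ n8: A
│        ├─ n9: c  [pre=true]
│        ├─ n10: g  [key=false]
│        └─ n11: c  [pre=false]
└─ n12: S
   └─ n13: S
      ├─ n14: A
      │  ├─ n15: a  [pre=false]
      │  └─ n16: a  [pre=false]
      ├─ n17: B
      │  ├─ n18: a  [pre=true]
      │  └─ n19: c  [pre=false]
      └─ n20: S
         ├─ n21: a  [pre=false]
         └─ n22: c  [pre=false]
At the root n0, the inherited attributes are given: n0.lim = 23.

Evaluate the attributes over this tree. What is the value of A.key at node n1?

1. n0.lim = 23  [given at root]
2. n1.wid = 17  [S₀.lim * 3 - 52]
3. n2.wid = -4  [-4]
4. n3.acc = -1  [A₀.wid + 3]
5. n4.pre = false  [terminal]
6. n3.hot = 18  [18]
7. n5.lim = 15  [B.hot - 3]
8. n6.pre = false  [terminal]
9. n7.pre = false  [terminal]
10. n5.depth = 1  [1]
11. n5.tag = 3  [3]
12. n5.cnt = -2  [S.lim * 2 - 32]
13. n8.wid = 6  [S.cnt + 8]
14. n9.pre = true  [terminal]
15. n10.key = false  [terminal]
16. n11.pre = false  [terminal]
17. n8.pre = -8  [A.wid - 14]
18. n8.key = 0  [A.wid - 6]
19. n2.pre = 23  [B.hot * -1 + 41]
20. n2.key = 26  [A₁.pre * -2 + 10]
21. n1.pre = 11  [11]
22. n1.key = -4  [A₁.key * -1 + 22]
23. n12.lim = 6  [S₀.lim - 17]
24. n13.lim = 20  [S₀.lim * -2 + 32]
25. n14.wid = -8  [-8]
26. n15.pre = false  [terminal]
27. n16.pre = false  [terminal]
28. n14.pre = -9  [A.wid * -2 - 25]
29. n14.key = -9  [A.wid * 3 + 15]
30. n17.acc = 24  [S₀.lim + A.key + 13]
31. n18.pre = true  [terminal]
32. n19.pre = false  [terminal]
33. n17.hot = 11  [B.acc - 13]
34. n20.lim = 21  [21]
35. n21.pre = false  [terminal]
36. n22.pre = false  [terminal]
37. n20.depth = 10  [S.lim - 11]
38. n20.tag = -7  [S.lim - 28]
39. n20.cnt = 18  [S.lim * -1 + 39]
40. n13.depth = 5  [B.hot - 6]
41. n13.tag = -9  [S₁.tag + S₁.cnt - 20]
42. n13.cnt = 18  [B.hot + 7]
43. n12.depth = 6  [6]
44. n12.tag = 29  [29]
45. n12.cnt = 11  [S₁.cnt - 7]
46. n0.depth = 19  [A.pre + 8]
47. n0.tag = 21  [S₀.lim + S₁.depth - 8]
48. n0.cnt = -5  [-5]

-4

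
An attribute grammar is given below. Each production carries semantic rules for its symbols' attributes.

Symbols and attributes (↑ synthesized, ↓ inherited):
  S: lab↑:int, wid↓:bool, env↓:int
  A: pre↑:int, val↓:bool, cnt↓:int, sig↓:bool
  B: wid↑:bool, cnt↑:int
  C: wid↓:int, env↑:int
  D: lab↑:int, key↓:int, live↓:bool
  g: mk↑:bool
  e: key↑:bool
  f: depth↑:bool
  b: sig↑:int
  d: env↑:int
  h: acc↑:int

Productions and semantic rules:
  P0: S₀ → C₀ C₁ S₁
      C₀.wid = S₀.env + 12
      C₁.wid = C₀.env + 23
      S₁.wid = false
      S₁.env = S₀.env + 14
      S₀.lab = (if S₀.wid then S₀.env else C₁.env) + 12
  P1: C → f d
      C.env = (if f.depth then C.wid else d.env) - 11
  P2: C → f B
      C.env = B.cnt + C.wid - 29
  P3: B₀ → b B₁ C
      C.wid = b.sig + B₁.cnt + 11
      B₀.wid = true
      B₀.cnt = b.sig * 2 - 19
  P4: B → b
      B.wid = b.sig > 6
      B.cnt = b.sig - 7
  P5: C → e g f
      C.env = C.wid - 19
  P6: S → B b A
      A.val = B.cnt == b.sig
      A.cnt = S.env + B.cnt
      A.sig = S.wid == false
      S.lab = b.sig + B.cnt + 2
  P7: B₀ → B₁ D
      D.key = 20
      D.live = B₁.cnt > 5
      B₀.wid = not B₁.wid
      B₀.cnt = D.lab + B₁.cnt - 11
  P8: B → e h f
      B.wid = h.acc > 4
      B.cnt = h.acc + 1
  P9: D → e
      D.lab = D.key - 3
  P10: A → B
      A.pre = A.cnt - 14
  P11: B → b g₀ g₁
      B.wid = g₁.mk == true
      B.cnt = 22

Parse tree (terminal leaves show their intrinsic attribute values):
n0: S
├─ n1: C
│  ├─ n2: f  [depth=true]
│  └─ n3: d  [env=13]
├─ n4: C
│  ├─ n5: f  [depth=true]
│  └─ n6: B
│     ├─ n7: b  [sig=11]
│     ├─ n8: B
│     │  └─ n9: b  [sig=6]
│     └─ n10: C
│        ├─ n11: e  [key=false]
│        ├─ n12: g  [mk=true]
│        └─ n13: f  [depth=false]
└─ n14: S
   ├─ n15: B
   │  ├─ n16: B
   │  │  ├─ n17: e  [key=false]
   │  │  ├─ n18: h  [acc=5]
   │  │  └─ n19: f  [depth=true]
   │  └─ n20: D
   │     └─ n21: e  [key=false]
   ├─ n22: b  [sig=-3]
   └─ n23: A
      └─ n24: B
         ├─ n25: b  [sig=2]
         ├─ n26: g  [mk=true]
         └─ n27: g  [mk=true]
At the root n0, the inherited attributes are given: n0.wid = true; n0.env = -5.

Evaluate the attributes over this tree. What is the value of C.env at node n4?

-7

1. n0.wid = true  [given at root]
2. n0.env = -5  [given at root]
3. n1.wid = 7  [S₀.env + 12]
4. n2.depth = true  [terminal]
5. n3.env = 13  [terminal]
6. n1.env = -4  [(if f.depth then C.wid else d.env) - 11]
7. n4.wid = 19  [C₀.env + 23]
8. n5.depth = true  [terminal]
9. n7.sig = 11  [terminal]
10. n9.sig = 6  [terminal]
11. n8.wid = false  [b.sig > 6]
12. n8.cnt = -1  [b.sig - 7]
13. n10.wid = 21  [b.sig + B₁.cnt + 11]
14. n11.key = false  [terminal]
15. n12.mk = true  [terminal]
16. n13.depth = false  [terminal]
17. n10.env = 2  [C.wid - 19]
18. n6.wid = true  [true]
19. n6.cnt = 3  [b.sig * 2 - 19]
20. n4.env = -7  [B.cnt + C.wid - 29]
21. n14.wid = false  [false]
22. n14.env = 9  [S₀.env + 14]
23. n17.key = false  [terminal]
24. n18.acc = 5  [terminal]
25. n19.depth = true  [terminal]
26. n16.wid = true  [h.acc > 4]
27. n16.cnt = 6  [h.acc + 1]
28. n20.key = 20  [20]
29. n20.live = true  [B₁.cnt > 5]
30. n21.key = false  [terminal]
31. n20.lab = 17  [D.key - 3]
32. n15.wid = false  [not B₁.wid]
33. n15.cnt = 12  [D.lab + B₁.cnt - 11]
34. n22.sig = -3  [terminal]
35. n23.val = false  [B.cnt == b.sig]
36. n23.cnt = 21  [S.env + B.cnt]
37. n23.sig = true  [S.wid == false]
38. n25.sig = 2  [terminal]
39. n26.mk = true  [terminal]
40. n27.mk = true  [terminal]
41. n24.wid = true  [g₁.mk == true]
42. n24.cnt = 22  [22]
43. n23.pre = 7  [A.cnt - 14]
44. n14.lab = 11  [b.sig + B.cnt + 2]
45. n0.lab = 7  [(if S₀.wid then S₀.env else C₁.env) + 12]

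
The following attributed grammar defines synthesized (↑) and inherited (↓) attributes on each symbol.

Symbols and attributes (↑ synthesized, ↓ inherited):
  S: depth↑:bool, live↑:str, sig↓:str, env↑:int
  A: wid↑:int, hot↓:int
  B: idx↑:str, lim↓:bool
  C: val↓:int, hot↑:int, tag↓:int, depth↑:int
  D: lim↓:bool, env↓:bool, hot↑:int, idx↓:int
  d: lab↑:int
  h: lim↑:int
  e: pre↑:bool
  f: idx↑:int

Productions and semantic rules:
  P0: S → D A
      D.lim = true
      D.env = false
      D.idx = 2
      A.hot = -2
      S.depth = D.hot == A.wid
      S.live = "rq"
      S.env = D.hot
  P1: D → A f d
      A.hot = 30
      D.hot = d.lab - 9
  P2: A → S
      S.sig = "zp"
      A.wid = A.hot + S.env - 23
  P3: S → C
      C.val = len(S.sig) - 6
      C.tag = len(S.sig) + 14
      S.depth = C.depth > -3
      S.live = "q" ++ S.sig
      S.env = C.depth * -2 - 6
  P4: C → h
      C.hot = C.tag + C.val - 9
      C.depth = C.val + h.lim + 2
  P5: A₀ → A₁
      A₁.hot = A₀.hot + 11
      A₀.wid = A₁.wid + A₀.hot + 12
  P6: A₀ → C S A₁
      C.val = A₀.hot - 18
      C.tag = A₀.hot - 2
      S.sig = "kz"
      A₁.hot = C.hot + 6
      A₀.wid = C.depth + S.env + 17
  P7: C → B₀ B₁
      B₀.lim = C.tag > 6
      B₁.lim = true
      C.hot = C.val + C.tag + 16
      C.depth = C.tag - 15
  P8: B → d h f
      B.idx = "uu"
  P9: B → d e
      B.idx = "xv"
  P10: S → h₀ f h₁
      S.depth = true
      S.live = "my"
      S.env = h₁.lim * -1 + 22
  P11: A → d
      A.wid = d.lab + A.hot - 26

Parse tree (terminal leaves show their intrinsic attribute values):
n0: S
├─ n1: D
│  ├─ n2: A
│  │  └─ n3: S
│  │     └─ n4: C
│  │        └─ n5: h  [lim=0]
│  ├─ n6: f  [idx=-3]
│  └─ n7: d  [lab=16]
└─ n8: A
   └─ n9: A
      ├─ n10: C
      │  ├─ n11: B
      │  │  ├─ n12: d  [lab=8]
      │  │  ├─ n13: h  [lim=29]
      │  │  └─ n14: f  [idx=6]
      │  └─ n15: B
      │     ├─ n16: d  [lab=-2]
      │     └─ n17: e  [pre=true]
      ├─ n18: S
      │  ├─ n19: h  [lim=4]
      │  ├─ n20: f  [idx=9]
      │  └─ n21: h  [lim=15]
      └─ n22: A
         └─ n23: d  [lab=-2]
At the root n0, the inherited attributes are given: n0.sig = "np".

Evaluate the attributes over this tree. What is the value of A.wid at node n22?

1. n0.sig = "np"  [given at root]
2. n1.lim = true  [true]
3. n1.env = false  [false]
4. n1.idx = 2  [2]
5. n2.hot = 30  [30]
6. n3.sig = "zp"  ["zp"]
7. n4.val = -4  [len(S.sig) - 6]
8. n4.tag = 16  [len(S.sig) + 14]
9. n5.lim = 0  [terminal]
10. n4.hot = 3  [C.tag + C.val - 9]
11. n4.depth = -2  [C.val + h.lim + 2]
12. n3.depth = true  [C.depth > -3]
13. n3.live = "qzp"  ["q" ++ S.sig]
14. n3.env = -2  [C.depth * -2 - 6]
15. n2.wid = 5  [A.hot + S.env - 23]
16. n6.idx = -3  [terminal]
17. n7.lab = 16  [terminal]
18. n1.hot = 7  [d.lab - 9]
19. n8.hot = -2  [-2]
20. n9.hot = 9  [A₀.hot + 11]
21. n10.val = -9  [A₀.hot - 18]
22. n10.tag = 7  [A₀.hot - 2]
23. n11.lim = true  [C.tag > 6]
24. n12.lab = 8  [terminal]
25. n13.lim = 29  [terminal]
26. n14.idx = 6  [terminal]
27. n11.idx = "uu"  ["uu"]
28. n15.lim = true  [true]
29. n16.lab = -2  [terminal]
30. n17.pre = true  [terminal]
31. n15.idx = "xv"  ["xv"]
32. n10.hot = 14  [C.val + C.tag + 16]
33. n10.depth = -8  [C.tag - 15]
34. n18.sig = "kz"  ["kz"]
35. n19.lim = 4  [terminal]
36. n20.idx = 9  [terminal]
37. n21.lim = 15  [terminal]
38. n18.depth = true  [true]
39. n18.live = "my"  ["my"]
40. n18.env = 7  [h₁.lim * -1 + 22]
41. n22.hot = 20  [C.hot + 6]
42. n23.lab = -2  [terminal]
43. n22.wid = -8  [d.lab + A.hot - 26]
44. n9.wid = 16  [C.depth + S.env + 17]
45. n8.wid = 26  [A₁.wid + A₀.hot + 12]
46. n0.depth = false  [D.hot == A.wid]
47. n0.live = "rq"  ["rq"]
48. n0.env = 7  [D.hot]

-8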